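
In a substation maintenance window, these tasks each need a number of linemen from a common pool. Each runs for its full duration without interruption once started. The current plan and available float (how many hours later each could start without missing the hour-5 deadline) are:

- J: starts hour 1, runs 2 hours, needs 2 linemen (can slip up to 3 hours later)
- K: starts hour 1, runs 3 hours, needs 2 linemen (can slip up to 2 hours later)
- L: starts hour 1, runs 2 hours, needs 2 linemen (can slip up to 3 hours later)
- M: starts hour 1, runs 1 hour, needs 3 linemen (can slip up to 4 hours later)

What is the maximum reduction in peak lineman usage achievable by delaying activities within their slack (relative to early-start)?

5

Early-start peak: h1:9  h2:6  h3:2  h4:0  h5:0 ⇒ 9.
Leveled (J@1, K@1, L@3, M@5): h1:4  h2:4  h3:4  h4:2  h5:3 ⇒ 4.
Reduction 9 − 4 = 5.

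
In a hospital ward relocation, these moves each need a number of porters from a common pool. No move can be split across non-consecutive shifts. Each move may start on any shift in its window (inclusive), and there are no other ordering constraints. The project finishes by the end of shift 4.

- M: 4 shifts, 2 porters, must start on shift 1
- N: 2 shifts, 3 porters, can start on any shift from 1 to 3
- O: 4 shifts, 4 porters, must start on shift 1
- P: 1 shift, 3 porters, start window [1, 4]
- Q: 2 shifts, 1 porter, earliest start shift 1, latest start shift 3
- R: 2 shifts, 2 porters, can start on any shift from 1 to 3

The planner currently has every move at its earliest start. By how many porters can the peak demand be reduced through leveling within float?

4

Early-start peak: s1:15  s2:12  s3:6  s4:6 ⇒ 15.
Leveled (M@1, N@1, O@1, P@3, Q@1, R@3): s1:10  s2:10  s3:11  s4:8 ⇒ 11.
Reduction 15 − 11 = 4.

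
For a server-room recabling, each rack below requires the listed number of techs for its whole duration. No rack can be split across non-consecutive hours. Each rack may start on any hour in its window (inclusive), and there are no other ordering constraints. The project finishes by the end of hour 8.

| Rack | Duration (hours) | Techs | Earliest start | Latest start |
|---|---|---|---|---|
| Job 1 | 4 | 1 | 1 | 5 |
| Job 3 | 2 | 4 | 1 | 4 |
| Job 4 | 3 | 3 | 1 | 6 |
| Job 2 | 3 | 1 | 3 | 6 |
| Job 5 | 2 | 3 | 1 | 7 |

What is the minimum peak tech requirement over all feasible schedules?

4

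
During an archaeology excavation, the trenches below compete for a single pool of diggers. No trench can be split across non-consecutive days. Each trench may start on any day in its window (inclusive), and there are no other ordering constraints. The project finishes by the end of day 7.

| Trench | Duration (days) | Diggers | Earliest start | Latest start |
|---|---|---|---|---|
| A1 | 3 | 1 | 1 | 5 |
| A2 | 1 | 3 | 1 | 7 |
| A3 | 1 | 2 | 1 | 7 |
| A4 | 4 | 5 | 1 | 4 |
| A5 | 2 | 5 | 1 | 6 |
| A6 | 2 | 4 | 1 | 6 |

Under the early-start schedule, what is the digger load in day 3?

At early start, day 3 has: A1, A4.
Demand: 1 + 5 = 6.

6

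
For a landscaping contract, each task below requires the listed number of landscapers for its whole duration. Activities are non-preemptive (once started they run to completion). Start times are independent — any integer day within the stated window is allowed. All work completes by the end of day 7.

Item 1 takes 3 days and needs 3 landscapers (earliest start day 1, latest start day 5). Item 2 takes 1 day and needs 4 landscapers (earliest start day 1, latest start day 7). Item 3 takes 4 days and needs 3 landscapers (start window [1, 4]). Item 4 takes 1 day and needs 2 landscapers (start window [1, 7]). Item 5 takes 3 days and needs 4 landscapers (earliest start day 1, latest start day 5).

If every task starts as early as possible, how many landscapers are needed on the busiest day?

16

Early-start schedule: Item 1@1, Item 2@1, Item 3@1, Item 4@1, Item 5@1.
Load per day: day 1: 16, day 2: 10, day 3: 10, day 4: 3, day 5: 0, day 6: 0, day 7: 0.
Peak is 16.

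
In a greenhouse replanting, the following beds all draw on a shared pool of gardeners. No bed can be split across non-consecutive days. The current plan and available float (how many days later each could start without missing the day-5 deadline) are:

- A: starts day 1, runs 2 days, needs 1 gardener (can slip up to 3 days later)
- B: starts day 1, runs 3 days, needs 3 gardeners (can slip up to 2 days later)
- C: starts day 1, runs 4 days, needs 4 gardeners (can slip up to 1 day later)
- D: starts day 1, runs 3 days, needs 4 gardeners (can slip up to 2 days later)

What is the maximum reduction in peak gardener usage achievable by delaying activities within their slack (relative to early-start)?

1

Early-start peak: d1:12  d2:12  d3:11  d4:4  d5:0 ⇒ 12.
Leveled (A@1, B@1, C@1, D@3): d1:8  d2:8  d3:11  d4:8  d5:4 ⇒ 11.
Reduction 12 − 11 = 1.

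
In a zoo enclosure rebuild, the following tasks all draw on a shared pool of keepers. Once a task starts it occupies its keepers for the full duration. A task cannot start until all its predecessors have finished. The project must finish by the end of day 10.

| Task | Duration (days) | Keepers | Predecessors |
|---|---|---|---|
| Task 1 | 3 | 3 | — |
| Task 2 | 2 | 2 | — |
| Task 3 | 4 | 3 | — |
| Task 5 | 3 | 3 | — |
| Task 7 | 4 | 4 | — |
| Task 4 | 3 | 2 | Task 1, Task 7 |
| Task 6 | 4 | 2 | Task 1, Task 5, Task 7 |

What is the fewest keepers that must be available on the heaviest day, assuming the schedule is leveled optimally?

7

Early-start (Task 1@1, Task 2@1, Task 3@1, Task 5@1, Task 7@1, Task 4@5, Task 6@5) gives peak 15: d1:15  d2:15  d3:13  d4:7  d5:4  d6:4  d7:4  d8:2  d9:0  d10:0.
Shift Task 3→7, Task 5→4, Task 7→3, Task 4→7, Task 6→7.
Schedule Task 1@1, Task 2@1, Task 3@7, Task 5@4, Task 7@3, Task 4@7, Task 6@7: d1:5  d2:5  d3:7  d4:7  d5:7  d6:7  d7:7  d8:7  d9:7  d10:5 — peak 7.
Total keeper-days = 64 over 10 days ⇒ peak ≥ ⌈64/10⌉ = 7, so 7 is optimal.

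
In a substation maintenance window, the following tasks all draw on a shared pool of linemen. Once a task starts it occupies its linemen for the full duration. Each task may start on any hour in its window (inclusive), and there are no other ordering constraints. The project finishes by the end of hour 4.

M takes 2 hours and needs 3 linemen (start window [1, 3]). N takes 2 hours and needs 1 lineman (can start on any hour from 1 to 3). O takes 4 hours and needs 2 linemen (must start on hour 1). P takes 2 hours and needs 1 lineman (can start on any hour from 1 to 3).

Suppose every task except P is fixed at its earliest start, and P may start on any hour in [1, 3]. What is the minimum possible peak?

6

P@1: h1:7  h2:7  h3:2  h4:2 → peak 7
P@2: h1:6  h2:7  h3:3  h4:2 → peak 7
P@3: h1:6  h2:6  h3:3  h4:3 → peak 6
Best is P@3, peak 6.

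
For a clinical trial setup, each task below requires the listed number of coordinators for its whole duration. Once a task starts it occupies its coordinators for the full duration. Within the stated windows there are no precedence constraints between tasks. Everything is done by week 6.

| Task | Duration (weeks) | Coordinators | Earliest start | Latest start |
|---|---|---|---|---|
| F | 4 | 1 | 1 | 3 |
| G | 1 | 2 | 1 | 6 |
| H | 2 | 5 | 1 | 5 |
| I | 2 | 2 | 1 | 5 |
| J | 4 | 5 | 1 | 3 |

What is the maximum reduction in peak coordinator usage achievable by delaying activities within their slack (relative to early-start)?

7

Early-start peak: w1:15  w2:13  w3:6  w4:6  w5:0  w6:0 ⇒ 15.
Leveled (F@1, G@1, H@1, I@2, J@3): w1:8  w2:8  w3:8  w4:6  w5:5  w6:5 ⇒ 8.
Reduction 15 − 8 = 7.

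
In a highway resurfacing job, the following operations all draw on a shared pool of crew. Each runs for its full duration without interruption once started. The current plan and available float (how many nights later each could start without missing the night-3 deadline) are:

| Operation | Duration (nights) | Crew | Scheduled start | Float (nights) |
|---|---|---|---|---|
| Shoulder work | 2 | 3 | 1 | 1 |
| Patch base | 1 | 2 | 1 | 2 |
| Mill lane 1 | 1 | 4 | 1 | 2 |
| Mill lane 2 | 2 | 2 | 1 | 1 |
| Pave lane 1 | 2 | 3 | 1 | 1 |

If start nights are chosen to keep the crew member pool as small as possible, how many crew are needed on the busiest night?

Early-start (Shoulder work@1, Patch base@1, Mill lane 1@1, Mill lane 2@1, Pave lane 1@1) gives peak 14: n1:14  n2:8  n3:0.
Shift Mill lane 1→3, Pave lane 1→2.
Schedule Shoulder work@1, Patch base@1, Mill lane 1@3, Mill lane 2@1, Pave lane 1@2: n1:7  n2:8  n3:7 — peak 8.
Total crew member-nights = 22 over 3 nights ⇒ peak ≥ ⌈22/3⌉ = 8, so 8 is optimal.

8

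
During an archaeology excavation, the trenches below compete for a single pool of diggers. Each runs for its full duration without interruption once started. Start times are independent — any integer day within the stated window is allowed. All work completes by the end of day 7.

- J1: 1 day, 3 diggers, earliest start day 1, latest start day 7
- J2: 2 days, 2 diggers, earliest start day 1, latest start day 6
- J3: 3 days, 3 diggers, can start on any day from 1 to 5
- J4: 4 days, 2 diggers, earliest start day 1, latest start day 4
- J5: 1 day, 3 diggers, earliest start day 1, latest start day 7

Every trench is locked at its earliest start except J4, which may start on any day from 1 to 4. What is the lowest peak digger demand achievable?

11

J4@1: d1:13  d2:7  d3:5  d4:2  d5:0  d6:0  d7:0 → peak 13
J4@2: d1:11  d2:7  d3:5  d4:2  d5:2  d6:0  d7:0 → peak 11
J4@3: d1:11  d2:5  d3:5  d4:2  d5:2  d6:2  d7:0 → peak 11
J4@4: d1:11  d2:5  d3:3  d4:2  d5:2  d6:2  d7:2 → peak 11
Best is J4@2, peak 11.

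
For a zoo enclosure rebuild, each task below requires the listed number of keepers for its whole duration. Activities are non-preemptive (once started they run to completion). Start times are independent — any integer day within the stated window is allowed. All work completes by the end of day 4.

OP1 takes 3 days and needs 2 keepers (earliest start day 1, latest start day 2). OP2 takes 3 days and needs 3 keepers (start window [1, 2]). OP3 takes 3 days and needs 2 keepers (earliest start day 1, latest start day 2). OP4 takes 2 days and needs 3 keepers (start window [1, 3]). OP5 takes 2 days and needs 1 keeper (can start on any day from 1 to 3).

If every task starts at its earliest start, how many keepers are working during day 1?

11

At early start, day 1 has: OP1, OP2, OP3, OP4, OP5.
Demand: 2 + 3 + 2 + 3 + 1 = 11.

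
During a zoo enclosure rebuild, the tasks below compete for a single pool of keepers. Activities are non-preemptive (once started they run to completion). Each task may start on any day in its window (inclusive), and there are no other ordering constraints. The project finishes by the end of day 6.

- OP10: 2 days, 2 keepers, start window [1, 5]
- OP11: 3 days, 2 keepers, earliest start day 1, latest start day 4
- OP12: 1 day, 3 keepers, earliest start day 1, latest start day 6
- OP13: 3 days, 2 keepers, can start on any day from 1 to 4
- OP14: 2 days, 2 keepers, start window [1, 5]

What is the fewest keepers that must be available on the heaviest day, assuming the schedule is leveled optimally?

Early-start (OP10@1, OP11@1, OP12@1, OP13@1, OP14@1) gives peak 11: d1:11  d2:8  d3:4  d4:0  d5:0  d6:0.
Shift OP12→6, OP13→3, OP14→4.
Schedule OP10@1, OP11@1, OP12@6, OP13@3, OP14@4: d1:4  d2:4  d3:4  d4:4  d5:4  d6:3 — peak 4.
Total keeper-days = 23 over 6 days ⇒ peak ≥ ⌈23/6⌉ = 4, so 4 is optimal.

4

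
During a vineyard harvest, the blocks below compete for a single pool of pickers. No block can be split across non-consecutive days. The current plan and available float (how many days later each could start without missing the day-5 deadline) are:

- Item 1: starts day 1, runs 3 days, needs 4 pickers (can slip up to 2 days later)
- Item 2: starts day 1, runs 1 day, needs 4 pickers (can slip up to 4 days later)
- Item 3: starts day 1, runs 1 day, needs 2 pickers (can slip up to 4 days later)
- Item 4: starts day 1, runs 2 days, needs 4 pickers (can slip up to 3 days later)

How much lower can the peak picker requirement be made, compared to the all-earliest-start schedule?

6

Early-start peak: d1:14  d2:8  d3:4  d4:0  d5:0 ⇒ 14.
Leveled (Item 1@1, Item 2@1, Item 3@2, Item 4@3): d1:8  d2:6  d3:8  d4:4  d5:0 ⇒ 8.
Reduction 14 − 8 = 6.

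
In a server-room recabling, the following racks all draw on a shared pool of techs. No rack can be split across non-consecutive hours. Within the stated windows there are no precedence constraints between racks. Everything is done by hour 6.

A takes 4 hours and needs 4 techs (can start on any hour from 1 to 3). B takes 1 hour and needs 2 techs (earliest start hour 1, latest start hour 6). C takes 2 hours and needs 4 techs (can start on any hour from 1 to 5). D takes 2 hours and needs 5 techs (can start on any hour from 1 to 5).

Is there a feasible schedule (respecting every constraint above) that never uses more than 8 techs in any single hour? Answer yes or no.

yes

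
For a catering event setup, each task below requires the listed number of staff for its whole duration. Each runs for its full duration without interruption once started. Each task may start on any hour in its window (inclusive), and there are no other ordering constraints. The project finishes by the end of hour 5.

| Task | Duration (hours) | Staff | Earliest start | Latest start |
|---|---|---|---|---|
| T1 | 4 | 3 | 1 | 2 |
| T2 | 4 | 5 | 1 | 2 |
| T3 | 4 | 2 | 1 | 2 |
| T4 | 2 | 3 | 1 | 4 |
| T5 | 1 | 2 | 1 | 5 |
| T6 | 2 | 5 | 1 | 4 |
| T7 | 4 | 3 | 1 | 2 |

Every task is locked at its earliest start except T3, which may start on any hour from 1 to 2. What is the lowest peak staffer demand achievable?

21

T3@1: h1:23  h2:21  h3:13  h4:13  h5:0 → peak 23
T3@2: h1:21  h2:21  h3:13  h4:13  h5:2 → peak 21
Best is T3@2, peak 21.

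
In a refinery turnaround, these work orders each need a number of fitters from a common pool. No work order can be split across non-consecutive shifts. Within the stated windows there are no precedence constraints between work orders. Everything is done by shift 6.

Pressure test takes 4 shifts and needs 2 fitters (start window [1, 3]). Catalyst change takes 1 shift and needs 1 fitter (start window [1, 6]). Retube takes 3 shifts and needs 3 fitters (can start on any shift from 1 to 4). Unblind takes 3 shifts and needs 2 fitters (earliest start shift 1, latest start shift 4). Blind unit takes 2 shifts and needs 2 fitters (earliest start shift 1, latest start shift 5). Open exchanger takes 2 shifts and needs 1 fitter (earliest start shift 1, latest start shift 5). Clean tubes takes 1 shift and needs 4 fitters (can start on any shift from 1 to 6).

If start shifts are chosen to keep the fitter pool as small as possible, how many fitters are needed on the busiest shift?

Early-start (Pressure test@1, Catalyst change@1, Retube@1, Unblind@1, Blind unit@1, Open exchanger@1, Clean tubes@1) gives peak 15: s1:15  s2:10  s3:7  s4:2  s5:0  s6:0.
Shift Unblind→4, Blind unit→4, Open exchanger→2, Clean tubes→6.
Schedule Pressure test@1, Catalyst change@1, Retube@1, Unblind@4, Blind unit@4, Open exchanger@2, Clean tubes@6: s1:6  s2:6  s3:6  s4:6  s5:4  s6:6 — peak 6.
Total fitter-shifts = 34 over 6 shifts ⇒ peak ≥ ⌈34/6⌉ = 6, so 6 is optimal.

6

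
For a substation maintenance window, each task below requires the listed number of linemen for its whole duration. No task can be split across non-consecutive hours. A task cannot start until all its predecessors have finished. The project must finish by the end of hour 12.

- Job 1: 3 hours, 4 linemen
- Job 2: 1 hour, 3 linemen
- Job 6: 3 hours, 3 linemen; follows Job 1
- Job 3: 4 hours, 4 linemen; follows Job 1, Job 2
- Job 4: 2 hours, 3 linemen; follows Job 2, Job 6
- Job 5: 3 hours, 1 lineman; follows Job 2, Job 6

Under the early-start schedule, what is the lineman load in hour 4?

7

At early start, hour 4 has: Job 6, Job 3.
Demand: 3 + 4 = 7.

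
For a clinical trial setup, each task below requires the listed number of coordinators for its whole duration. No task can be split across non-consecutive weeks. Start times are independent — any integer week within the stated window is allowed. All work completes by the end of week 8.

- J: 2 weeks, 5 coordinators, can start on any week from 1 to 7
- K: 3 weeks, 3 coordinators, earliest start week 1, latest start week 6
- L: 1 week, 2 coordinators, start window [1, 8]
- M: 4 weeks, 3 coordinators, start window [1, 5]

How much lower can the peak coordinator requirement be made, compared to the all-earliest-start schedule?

7

Early-start peak: w1:13  w2:11  w3:6  w4:3  w5:0  w6:0  w7:0  w8:0 ⇒ 13.
Leveled (J@1, K@3, L@3, M@4): w1:5  w2:5  w3:5  w4:6  w5:6  w6:3  w7:3  w8:0 ⇒ 6.
Reduction 13 − 6 = 7.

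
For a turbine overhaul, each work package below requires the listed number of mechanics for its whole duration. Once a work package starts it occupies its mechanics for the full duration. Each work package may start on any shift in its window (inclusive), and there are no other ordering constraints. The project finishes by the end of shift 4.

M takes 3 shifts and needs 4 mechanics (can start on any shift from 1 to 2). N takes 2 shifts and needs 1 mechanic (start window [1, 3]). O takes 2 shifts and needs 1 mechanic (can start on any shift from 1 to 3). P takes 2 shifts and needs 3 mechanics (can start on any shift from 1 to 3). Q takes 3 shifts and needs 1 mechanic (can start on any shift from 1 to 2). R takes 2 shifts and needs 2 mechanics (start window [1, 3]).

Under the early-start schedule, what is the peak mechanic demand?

12

Early-start schedule: M@1, N@1, O@1, P@1, Q@1, R@1.
Load per shift: shift 1: 12, shift 2: 12, shift 3: 5, shift 4: 0.
Peak is 12.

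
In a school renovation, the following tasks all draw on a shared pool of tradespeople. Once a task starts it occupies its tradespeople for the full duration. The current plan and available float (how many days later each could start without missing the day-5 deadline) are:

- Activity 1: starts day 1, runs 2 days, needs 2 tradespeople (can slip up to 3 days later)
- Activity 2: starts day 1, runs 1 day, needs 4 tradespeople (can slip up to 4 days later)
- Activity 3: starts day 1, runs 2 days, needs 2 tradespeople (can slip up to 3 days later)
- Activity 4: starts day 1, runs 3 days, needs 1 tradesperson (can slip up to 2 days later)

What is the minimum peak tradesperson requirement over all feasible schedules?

Early-start (Activity 1@1, Activity 2@1, Activity 3@1, Activity 4@1) gives peak 9: d1:9  d2:5  d3:1  d4:0  d5:0.
Shift Activity 2→5, Activity 3→3.
Schedule Activity 1@1, Activity 2@5, Activity 3@3, Activity 4@1: d1:3  d2:3  d3:3  d4:2  d5:4 — peak 4.

4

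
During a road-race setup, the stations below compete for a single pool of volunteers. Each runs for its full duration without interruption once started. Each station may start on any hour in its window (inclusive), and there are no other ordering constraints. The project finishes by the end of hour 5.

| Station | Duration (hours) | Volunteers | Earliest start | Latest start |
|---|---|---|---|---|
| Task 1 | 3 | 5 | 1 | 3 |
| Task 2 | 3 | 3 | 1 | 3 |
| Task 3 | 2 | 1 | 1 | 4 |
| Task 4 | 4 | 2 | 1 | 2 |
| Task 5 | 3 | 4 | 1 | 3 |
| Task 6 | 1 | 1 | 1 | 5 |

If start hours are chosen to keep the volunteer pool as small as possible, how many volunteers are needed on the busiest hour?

Early-start (Task 1@1, Task 2@1, Task 3@1, Task 4@1, Task 5@1, Task 6@1) gives peak 16: h1:16  h2:15  h3:14  h4:2  h5:0.
Shift Task 5→3.
Schedule Task 1@1, Task 2@1, Task 3@1, Task 4@1, Task 5@3, Task 6@1: h1:12  h2:11  h3:14  h4:6  h5:4 — peak 14.

14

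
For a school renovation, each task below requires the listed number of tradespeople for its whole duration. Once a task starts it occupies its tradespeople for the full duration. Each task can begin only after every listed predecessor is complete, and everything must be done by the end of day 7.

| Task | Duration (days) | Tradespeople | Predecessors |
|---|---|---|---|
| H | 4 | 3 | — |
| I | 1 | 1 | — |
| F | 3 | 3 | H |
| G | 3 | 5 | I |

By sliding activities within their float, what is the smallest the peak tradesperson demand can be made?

8

Schedule H@1, I@1, F@5, G@2: d1:4  d2:8  d3:8  d4:8  d5:3  d6:3  d7:3 — peak 8.
No arrangement of the 10 feasible schedules does better.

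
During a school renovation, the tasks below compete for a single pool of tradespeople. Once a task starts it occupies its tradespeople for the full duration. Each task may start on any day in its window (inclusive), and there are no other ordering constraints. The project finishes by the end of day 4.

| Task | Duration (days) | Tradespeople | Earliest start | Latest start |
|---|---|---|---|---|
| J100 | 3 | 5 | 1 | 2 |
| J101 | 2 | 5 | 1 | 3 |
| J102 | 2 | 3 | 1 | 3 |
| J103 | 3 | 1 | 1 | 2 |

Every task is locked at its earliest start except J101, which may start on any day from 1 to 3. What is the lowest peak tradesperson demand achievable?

J101@1: d1:14  d2:14  d3:6  d4:0 → peak 14
J101@2: d1:9  d2:14  d3:11  d4:0 → peak 14
J101@3: d1:9  d2:9  d3:11  d4:5 → peak 11
Best is J101@3, peak 11.

11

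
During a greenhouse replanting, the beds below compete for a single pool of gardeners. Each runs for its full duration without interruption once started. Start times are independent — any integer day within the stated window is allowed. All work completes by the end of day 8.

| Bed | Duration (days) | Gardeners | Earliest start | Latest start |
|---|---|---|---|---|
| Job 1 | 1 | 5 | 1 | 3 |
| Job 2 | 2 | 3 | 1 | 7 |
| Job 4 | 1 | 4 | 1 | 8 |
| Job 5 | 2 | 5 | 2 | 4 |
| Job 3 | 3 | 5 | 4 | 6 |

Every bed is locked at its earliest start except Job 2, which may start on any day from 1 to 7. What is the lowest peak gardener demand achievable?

9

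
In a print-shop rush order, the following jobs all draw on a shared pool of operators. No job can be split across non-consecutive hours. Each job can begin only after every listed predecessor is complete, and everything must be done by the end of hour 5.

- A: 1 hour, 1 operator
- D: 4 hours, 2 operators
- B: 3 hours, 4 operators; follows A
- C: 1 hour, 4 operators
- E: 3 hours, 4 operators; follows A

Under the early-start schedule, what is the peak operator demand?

10

Early-start schedule: A@1, D@1, B@2, C@1, E@2.
Load per hour: hour 1: 7, hour 2: 10, hour 3: 10, hour 4: 10, hour 5: 0.
Peak is 10.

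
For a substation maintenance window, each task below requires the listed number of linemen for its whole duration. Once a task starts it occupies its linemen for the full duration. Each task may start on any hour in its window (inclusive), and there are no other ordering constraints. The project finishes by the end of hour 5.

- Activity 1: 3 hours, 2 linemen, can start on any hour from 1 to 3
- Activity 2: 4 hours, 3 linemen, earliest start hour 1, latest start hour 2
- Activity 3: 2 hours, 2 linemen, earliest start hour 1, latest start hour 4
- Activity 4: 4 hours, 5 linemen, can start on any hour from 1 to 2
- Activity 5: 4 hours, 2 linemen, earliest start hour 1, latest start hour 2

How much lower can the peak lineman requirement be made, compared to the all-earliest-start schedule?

2

Early-start peak: h1:14  h2:14  h3:12  h4:10  h5:0 ⇒ 14.
Leveled (Activity 1@1, Activity 2@1, Activity 3@4, Activity 4@1, Activity 5@1): h1:12  h2:12  h3:12  h4:12  h5:2 ⇒ 12.
Reduction 14 − 12 = 2.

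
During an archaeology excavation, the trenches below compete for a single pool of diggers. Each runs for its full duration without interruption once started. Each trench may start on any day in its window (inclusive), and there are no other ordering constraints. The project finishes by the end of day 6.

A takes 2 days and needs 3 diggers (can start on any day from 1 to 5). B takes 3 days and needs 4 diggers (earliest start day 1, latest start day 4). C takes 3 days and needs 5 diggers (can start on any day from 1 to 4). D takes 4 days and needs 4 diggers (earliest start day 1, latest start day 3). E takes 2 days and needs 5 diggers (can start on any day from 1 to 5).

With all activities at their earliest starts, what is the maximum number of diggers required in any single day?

21

Early-start schedule: A@1, B@1, C@1, D@1, E@1.
Load per day: day 1: 21, day 2: 21, day 3: 13, day 4: 4, day 5: 0, day 6: 0.
Peak is 21.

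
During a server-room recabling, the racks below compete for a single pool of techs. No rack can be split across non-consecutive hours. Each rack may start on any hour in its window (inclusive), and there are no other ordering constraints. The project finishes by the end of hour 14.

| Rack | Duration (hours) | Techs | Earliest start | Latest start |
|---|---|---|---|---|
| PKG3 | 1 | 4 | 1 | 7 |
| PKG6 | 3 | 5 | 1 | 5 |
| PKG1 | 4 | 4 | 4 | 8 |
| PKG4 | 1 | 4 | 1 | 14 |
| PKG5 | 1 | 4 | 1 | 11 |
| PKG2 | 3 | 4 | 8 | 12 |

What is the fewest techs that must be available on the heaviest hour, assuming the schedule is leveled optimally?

5

Early-start (PKG3@1, PKG6@1, PKG1@4, PKG4@1, PKG5@1, PKG2@8) gives peak 17: h1:17  h2:5  h3:5  h4:4  h5:4  h6:4  h7:4  h8:4  h9:4  h10:4  h11:0  h12:0  h13:0  h14:0.
Shift PKG6→2, PKG1→5, PKG4→9, PKG5→10, PKG2→11.
Schedule PKG3@1, PKG6@2, PKG1@5, PKG4@9, PKG5@10, PKG2@11: h1:4  h2:5  h3:5  h4:5  h5:4  h6:4  h7:4  h8:4  h9:4  h10:4  h11:4  h12:4  h13:4  h14:0 — peak 5.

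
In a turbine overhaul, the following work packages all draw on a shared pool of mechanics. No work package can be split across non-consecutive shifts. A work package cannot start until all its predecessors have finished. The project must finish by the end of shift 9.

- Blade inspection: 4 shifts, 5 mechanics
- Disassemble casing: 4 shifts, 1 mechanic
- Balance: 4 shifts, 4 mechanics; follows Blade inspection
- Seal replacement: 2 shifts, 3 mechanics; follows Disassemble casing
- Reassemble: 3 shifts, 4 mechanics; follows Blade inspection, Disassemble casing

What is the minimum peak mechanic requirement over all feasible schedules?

8

Early-start (Blade inspection@1, Disassemble casing@1, Balance@5, Seal replacement@5, Reassemble@5) gives peak 11: s1:6  s2:6  s3:6  s4:6  s5:11  s6:11  s7:8  s8:4  s9:0.
Shift Reassemble→7.
Schedule Blade inspection@1, Disassemble casing@1, Balance@5, Seal replacement@5, Reassemble@7: s1:6  s2:6  s3:6  s4:6  s5:7  s6:7  s7:8  s8:8  s9:4 — peak 8.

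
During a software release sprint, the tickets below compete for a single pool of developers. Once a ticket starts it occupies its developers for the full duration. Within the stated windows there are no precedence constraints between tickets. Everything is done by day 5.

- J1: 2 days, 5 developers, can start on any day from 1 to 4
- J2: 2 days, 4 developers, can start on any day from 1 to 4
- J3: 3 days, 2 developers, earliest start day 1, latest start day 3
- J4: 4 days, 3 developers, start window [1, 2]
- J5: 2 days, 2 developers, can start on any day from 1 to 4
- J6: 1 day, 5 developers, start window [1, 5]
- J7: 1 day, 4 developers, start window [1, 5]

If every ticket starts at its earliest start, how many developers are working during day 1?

25

At early start, day 1 has: J1, J2, J3, J4, J5, J6, J7.
Demand: 5 + 4 + 2 + 3 + 2 + 5 + 4 = 25.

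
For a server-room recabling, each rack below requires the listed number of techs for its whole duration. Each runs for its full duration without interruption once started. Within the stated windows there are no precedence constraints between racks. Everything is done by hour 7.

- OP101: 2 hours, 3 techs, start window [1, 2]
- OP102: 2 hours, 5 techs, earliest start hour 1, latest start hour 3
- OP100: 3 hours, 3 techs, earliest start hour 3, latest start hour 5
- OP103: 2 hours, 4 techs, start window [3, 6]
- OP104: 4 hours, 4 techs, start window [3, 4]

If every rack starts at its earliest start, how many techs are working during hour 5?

7

At early start, hour 5 has: OP100, OP104.
Demand: 3 + 4 = 7.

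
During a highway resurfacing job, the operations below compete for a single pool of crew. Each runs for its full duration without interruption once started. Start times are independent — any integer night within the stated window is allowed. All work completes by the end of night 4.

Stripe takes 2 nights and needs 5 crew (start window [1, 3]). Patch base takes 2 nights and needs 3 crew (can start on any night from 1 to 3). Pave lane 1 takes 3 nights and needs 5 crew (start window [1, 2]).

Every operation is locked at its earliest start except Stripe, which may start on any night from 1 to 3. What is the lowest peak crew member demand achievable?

Stripe@1: n1:13  n2:13  n3:5  n4:0 → peak 13
Stripe@2: n1:8  n2:13  n3:10  n4:0 → peak 13
Stripe@3: n1:8  n2:8  n3:10  n4:5 → peak 10
Best is Stripe@3, peak 10.

10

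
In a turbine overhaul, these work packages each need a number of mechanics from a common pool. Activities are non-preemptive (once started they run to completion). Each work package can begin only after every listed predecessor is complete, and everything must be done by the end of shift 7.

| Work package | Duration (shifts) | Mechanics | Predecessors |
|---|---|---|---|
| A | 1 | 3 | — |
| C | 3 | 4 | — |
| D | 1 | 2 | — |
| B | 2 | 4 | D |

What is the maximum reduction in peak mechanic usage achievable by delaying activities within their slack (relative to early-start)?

Early-start peak: s1:9  s2:8  s3:8  s4:0  s5:0  s6:0  s7:0 ⇒ 9.
Leveled (A@1, C@2, D@5, B@6): s1:3  s2:4  s3:4  s4:4  s5:2  s6:4  s7:4 ⇒ 4.
Reduction 9 − 4 = 5.

5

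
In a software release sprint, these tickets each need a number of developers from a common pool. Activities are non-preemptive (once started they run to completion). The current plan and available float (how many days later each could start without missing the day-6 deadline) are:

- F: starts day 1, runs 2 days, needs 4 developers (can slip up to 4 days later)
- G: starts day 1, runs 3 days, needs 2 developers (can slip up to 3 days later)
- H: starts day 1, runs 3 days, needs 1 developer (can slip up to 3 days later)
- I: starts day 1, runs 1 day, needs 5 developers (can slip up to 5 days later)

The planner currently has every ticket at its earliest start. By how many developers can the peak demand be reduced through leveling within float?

7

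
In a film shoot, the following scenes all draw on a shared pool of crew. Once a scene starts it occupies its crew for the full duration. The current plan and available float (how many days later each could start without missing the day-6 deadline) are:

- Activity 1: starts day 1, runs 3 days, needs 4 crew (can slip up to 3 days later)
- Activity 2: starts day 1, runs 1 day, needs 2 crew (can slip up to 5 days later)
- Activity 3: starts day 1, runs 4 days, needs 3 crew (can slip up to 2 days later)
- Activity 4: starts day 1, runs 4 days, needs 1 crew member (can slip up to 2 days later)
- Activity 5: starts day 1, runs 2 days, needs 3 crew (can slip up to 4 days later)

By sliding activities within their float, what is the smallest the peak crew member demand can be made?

8

Early-start (Activity 1@1, Activity 2@1, Activity 3@1, Activity 4@1, Activity 5@1) gives peak 13: d1:13  d2:11  d3:8  d4:4  d5:0  d6:0.
Shift Activity 3→2, Activity 5→4.
Schedule Activity 1@1, Activity 2@1, Activity 3@2, Activity 4@1, Activity 5@4: d1:7  d2:8  d3:8  d4:7  d5:6  d6:0 — peak 8.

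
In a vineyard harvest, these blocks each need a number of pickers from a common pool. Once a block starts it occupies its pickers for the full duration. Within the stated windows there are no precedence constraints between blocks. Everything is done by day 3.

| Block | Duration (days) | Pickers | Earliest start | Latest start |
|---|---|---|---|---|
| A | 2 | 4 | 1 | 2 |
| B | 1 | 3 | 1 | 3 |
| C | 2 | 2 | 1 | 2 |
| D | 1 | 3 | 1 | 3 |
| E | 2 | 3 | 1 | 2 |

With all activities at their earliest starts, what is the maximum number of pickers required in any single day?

15

Early-start schedule: A@1, B@1, C@1, D@1, E@1.
Load per day: day 1: 15, day 2: 9, day 3: 0.
Peak is 15.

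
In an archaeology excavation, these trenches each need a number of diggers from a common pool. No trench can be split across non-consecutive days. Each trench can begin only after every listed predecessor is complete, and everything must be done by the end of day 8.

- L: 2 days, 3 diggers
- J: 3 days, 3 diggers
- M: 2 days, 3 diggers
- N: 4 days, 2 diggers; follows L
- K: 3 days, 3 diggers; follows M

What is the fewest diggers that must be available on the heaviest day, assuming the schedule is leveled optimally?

Early-start (L@1, J@1, M@1, N@3, K@3) gives peak 9: d1:9  d2:9  d3:8  d4:5  d5:5  d6:2  d7:0  d8:0.
Shift M→3, N→4, K→5.
Schedule L@1, J@1, M@3, N@4, K@5: d1:6  d2:6  d3:6  d4:5  d5:5  d6:5  d7:5  d8:0 — peak 6.

6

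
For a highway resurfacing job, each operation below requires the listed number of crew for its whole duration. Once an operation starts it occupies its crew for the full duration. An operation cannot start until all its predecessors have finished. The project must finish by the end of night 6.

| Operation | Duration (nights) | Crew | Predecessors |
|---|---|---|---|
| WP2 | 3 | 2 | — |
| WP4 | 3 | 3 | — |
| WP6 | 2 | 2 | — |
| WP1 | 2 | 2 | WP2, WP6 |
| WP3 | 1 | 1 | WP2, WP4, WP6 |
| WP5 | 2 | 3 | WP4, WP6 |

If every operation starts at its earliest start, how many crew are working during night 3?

At early start, night 3 has: WP2, WP4.
Demand: 2 + 3 = 5.

5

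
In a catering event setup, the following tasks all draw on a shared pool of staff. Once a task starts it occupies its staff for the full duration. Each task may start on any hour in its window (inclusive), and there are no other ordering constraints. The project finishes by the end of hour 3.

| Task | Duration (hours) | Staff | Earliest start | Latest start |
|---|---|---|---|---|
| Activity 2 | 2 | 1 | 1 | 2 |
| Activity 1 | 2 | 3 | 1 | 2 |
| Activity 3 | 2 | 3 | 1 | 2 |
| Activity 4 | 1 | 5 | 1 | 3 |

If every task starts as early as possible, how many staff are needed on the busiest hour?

12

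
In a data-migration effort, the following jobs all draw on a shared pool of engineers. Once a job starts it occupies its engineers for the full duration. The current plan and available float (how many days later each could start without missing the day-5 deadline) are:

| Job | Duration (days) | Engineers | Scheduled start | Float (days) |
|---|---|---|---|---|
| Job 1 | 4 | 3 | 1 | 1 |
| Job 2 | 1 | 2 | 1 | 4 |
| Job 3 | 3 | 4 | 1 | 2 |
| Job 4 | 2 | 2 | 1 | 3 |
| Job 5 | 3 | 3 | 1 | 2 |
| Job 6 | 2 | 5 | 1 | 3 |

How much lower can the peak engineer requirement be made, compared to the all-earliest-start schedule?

Early-start peak: d1:19  d2:17  d3:10  d4:3  d5:0 ⇒ 19.
Leveled (Job 1@1, Job 2@5, Job 3@1, Job 4@4, Job 5@1, Job 6@4): d1:10  d2:10  d3:10  d4:10  d5:9 ⇒ 10.
Reduction 19 − 10 = 9.

9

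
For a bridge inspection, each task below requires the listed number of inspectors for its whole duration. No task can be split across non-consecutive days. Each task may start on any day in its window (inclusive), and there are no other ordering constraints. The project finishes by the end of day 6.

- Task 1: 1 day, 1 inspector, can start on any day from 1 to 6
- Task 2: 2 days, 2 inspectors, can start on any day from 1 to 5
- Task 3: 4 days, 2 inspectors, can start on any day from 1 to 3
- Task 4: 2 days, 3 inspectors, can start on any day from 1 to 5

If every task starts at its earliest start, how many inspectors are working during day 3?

At early start, day 3 has: Task 3.
Demand: 2 = 2.

2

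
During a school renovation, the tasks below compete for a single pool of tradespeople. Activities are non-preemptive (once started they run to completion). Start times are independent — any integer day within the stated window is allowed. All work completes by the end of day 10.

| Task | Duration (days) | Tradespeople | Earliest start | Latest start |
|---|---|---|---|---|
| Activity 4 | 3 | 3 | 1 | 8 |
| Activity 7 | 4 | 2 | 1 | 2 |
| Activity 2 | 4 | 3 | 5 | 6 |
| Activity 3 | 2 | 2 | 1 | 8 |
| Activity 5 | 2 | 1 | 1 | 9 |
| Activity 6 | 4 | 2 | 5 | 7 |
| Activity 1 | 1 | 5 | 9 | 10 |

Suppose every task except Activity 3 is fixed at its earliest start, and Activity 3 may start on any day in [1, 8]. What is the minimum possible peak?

7

Activity 3@1: d1:8  d2:8  d3:5  d4:2  d5:5  d6:5  d7:5  d8:5  d9:5  d10:0 → peak 8
Activity 3@2: d1:6  d2:8  d3:7  d4:2  d5:5  d6:5  d7:5  d8:5  d9:5  d10:0 → peak 8
Activity 3@3: d1:6  d2:6  d3:7  d4:4  d5:5  d6:5  d7:5  d8:5  d9:5  d10:0 → peak 7
Activity 3@4: d1:6  d2:6  d3:5  d4:4  d5:7  d6:5  d7:5  d8:5  d9:5  d10:0 → peak 7
Activity 3@5: d1:6  d2:6  d3:5  d4:2  d5:7  d6:7  d7:5  d8:5  d9:5  d10:0 → peak 7
Activity 3@6: d1:6  d2:6  d3:5  d4:2  d5:5  d6:7  d7:7  d8:5  d9:5  d10:0 → peak 7
Activity 3@7: d1:6  d2:6  d3:5  d4:2  d5:5  d6:5  d7:7  d8:7  d9:5  d10:0 → peak 7
Activity 3@8: d1:6  d2:6  d3:5  d4:2  d5:5  d6:5  d7:5  d8:7  d9:7  d10:0 → peak 7
Best is Activity 3@3, peak 7.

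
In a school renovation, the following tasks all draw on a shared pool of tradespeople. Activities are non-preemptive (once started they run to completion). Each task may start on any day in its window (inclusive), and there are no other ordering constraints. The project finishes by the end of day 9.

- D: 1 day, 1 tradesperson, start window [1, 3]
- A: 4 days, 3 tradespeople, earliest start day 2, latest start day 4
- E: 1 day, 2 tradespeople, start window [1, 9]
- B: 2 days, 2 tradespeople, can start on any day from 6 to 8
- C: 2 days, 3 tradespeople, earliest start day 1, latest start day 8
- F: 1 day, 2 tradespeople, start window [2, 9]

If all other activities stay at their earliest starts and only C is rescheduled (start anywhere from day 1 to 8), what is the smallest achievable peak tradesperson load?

5

C@1: d1:6  d2:8  d3:3  d4:3  d5:3  d6:2  d7:2  d8:0  d9:0 → peak 8
C@2: d1:3  d2:8  d3:6  d4:3  d5:3  d6:2  d7:2  d8:0  d9:0 → peak 8
C@3: d1:3  d2:5  d3:6  d4:6  d5:3  d6:2  d7:2  d8:0  d9:0 → peak 6
C@4: d1:3  d2:5  d3:3  d4:6  d5:6  d6:2  d7:2  d8:0  d9:0 → peak 6
C@5: d1:3  d2:5  d3:3  d4:3  d5:6  d6:5  d7:2  d8:0  d9:0 → peak 6
C@6: d1:3  d2:5  d3:3  d4:3  d5:3  d6:5  d7:5  d8:0  d9:0 → peak 5
C@7: d1:3  d2:5  d3:3  d4:3  d5:3  d6:2  d7:5  d8:3  d9:0 → peak 5
C@8: d1:3  d2:5  d3:3  d4:3  d5:3  d6:2  d7:2  d8:3  d9:3 → peak 5
Best is C@6, peak 5.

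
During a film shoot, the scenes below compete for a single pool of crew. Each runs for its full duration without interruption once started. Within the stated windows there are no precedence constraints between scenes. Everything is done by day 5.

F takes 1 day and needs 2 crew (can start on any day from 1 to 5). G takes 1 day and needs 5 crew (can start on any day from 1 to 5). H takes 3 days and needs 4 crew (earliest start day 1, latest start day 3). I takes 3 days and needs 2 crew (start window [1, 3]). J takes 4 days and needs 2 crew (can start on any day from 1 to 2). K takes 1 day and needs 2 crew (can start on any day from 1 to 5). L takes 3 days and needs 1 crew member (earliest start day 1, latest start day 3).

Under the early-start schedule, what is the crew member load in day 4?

At early start, day 4 has: J.
Demand: 2 = 2.

2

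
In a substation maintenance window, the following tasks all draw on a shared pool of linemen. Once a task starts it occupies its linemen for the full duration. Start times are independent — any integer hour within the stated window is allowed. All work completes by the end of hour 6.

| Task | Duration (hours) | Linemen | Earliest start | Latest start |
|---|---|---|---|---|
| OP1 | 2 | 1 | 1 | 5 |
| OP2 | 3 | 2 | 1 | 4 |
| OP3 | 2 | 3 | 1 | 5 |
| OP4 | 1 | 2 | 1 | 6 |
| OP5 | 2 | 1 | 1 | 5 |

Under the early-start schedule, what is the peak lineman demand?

Early-start schedule: OP1@1, OP2@1, OP3@1, OP4@1, OP5@1.
Load per hour: hour 1: 9, hour 2: 7, hour 3: 2, hour 4: 0, hour 5: 0, hour 6: 0.
Peak is 9.

9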